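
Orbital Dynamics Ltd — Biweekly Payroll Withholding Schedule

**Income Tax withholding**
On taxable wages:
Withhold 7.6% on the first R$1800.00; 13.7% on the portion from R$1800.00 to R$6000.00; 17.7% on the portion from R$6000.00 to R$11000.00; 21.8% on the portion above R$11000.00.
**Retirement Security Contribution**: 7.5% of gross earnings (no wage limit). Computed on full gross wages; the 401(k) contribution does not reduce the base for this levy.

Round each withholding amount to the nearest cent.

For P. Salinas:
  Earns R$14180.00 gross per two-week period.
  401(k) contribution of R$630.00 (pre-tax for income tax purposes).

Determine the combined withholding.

Income Tax: taxable = R$14180.00 − R$630.00 = R$13550.00
  R$1597.20 + 21.8% × (R$13550.00 − R$11000.00) = R$1597.20 + 21.8% × R$2550.00 = R$2153.10
Retirement Security Contribution: 7.5% × R$14180.00 = R$1063.50
Total: R$2153.10 + R$1063.50 = R$3216.60

R$3216.60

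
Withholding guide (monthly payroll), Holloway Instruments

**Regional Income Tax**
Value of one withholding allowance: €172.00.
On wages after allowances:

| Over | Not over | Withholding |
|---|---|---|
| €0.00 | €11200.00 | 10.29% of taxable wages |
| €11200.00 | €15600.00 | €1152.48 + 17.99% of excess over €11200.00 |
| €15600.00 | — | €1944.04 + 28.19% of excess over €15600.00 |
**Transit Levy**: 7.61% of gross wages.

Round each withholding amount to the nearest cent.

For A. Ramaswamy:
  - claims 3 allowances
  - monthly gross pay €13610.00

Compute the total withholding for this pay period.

€2528.93

Regional Income Tax: taxable = €13610.00 − 3×€172.00 = €13094.00
  €1152.48 + 17.99% × (€13094.00 − €11200.00) = €1152.48 + 17.99% × €1894.00 = €1493.21
Transit Levy: 7.61% × €13610.00 = €1035.72
Total: €1493.21 + €1035.72 = €2528.93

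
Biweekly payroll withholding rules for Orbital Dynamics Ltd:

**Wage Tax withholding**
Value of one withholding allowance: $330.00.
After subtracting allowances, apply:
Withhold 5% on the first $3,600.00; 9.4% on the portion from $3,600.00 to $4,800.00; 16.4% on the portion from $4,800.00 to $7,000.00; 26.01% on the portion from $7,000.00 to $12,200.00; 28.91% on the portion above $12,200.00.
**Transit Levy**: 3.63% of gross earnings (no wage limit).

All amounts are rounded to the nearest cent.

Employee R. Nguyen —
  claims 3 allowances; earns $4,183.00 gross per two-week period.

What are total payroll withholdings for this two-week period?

Wage Tax: taxable = $4,183.00 − 3×$330.00 = $3,193.00
  5% × $3,193.00 = $159.65
Transit Levy: 3.63% × $4,183.00 = $151.84
Total: $159.65 + $151.84 = $311.49

$311.49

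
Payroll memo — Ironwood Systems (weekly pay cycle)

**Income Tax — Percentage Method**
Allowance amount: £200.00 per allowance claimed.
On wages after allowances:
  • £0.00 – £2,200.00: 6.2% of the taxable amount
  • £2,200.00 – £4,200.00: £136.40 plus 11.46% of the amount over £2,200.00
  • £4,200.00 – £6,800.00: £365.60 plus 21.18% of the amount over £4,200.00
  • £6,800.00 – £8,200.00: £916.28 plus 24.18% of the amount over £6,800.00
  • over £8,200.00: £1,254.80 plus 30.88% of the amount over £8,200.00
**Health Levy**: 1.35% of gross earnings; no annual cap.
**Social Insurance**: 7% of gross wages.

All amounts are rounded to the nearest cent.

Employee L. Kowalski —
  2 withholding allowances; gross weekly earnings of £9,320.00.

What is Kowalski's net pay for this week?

£7,064.64

Income Tax: taxable = £9,320.00 − 2×£200.00 = £8,920.00
  £1,254.80 + 30.88% × (£8,920.00 − £8,200.00) = £1,254.80 + 30.88% × £720.00 = £1,477.14
Health Levy: 1.35% × £9,320.00 = £125.82
Social Insurance: 7% × £9,320.00 = £652.40
Total withheld: £1,477.14 + £125.82 + £652.40 = £2,255.36
Net pay: £9,320.00 − £2,255.36 = £7,064.64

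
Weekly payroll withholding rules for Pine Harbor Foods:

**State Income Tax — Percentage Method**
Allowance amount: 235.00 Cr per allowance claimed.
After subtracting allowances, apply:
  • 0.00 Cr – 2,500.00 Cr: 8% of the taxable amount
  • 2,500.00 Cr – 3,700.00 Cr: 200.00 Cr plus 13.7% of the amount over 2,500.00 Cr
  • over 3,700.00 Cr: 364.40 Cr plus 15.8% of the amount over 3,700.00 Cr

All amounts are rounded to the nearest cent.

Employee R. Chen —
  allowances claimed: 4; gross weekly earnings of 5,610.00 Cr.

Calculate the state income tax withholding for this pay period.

517.66 Cr

State Income Tax: taxable = 5,610.00 Cr − 4×235.00 Cr = 4,670.00 Cr
  364.40 Cr + 15.8% × (4,670.00 Cr − 3,700.00 Cr) = 364.40 Cr + 15.8% × 970.00 Cr = 517.66 Cr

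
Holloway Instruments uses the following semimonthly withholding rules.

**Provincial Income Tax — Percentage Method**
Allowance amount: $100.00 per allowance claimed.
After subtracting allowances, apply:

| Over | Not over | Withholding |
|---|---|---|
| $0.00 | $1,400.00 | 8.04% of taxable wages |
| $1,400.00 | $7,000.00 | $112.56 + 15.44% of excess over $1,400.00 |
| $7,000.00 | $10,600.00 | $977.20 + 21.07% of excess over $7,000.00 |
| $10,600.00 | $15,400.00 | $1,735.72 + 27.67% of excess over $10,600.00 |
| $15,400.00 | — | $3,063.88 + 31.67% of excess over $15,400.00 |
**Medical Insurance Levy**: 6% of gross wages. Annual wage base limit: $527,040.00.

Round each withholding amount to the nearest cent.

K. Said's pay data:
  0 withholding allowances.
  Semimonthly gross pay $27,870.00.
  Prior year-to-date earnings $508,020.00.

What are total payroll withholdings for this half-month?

$8,154.33

Provincial Income Tax: taxable = $27,870.00
  $3,063.88 + 31.67% × ($27,870.00 − $15,400.00) = $3,063.88 + 31.67% × $12,470.00 = $7,013.13
Medical Insurance Levy: cap $527,040.00 − YTD $508,020.00 = $19,020.00 subject; 6% × $19,020.00 = $1,141.20
Total: $7,013.13 + $1,141.20 = $8,154.33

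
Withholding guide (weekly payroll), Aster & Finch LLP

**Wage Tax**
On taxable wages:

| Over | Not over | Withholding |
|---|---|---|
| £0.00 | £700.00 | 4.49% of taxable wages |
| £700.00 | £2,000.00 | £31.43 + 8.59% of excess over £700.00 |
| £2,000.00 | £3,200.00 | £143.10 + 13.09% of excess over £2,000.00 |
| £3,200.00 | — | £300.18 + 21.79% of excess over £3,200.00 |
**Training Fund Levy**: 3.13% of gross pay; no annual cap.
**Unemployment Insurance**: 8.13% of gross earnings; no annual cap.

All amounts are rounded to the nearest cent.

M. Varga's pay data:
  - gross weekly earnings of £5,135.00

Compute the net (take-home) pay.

£3,834.97

Wage Tax: taxable = £5,135.00
  £300.18 + 21.79% × (£5,135.00 − £3,200.00) = £300.18 + 21.79% × £1,935.00 = £721.82
Training Fund Levy: 3.13% × £5,135.00 = £160.73
Unemployment Insurance: 8.13% × £5,135.00 = £417.48
Total withheld: £721.82 + £160.73 + £417.48 = £1,300.03
Net pay: £5,135.00 − £1,300.03 = £3,834.97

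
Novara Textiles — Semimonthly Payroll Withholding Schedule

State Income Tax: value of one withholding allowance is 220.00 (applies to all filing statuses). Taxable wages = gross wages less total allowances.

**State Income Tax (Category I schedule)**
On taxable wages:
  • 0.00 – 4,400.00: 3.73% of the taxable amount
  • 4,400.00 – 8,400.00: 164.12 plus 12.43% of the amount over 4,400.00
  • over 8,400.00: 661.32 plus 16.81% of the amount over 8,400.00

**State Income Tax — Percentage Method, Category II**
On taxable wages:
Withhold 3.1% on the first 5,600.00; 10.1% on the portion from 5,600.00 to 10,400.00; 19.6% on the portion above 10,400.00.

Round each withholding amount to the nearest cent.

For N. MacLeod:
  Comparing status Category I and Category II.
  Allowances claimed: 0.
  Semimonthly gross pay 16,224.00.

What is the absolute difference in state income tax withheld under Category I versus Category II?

176.63

State Income Tax (Category I): taxable = 16,224.00
  661.32 + 16.81% × (16,224.00 − 8,400.00) = 661.32 + 16.81% × 7,824.00 = 1,976.53
State Income Tax (Category II): taxable = 16,224.00
  658.40 + 19.6% × (16,224.00 − 10,400.00) = 658.40 + 19.6% × 5,824.00 = 1,799.90
Difference: |1,976.53 − 1,799.90| = 176.63 (higher under Category I)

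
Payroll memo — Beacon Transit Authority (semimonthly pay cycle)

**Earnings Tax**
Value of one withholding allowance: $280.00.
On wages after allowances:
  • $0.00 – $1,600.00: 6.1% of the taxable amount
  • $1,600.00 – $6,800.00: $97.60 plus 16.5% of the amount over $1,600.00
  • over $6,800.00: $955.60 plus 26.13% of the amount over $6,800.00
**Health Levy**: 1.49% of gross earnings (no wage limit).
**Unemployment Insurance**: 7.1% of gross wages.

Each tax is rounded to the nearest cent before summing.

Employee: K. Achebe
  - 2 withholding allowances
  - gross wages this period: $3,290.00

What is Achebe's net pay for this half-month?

Earnings Tax: taxable = $3,290.00 − 2×$280.00 = $2,730.00
  $97.60 + 16.5% × ($2,730.00 − $1,600.00) = $97.60 + 16.5% × $1,130.00 = $284.05
Health Levy: 1.49% × $3,290.00 = $49.02
Unemployment Insurance: 7.1% × $3,290.00 = $233.59
Total withheld: $284.05 + $49.02 + $233.59 = $566.66
Net pay: $3,290.00 − $566.66 = $2,723.34

$2,723.34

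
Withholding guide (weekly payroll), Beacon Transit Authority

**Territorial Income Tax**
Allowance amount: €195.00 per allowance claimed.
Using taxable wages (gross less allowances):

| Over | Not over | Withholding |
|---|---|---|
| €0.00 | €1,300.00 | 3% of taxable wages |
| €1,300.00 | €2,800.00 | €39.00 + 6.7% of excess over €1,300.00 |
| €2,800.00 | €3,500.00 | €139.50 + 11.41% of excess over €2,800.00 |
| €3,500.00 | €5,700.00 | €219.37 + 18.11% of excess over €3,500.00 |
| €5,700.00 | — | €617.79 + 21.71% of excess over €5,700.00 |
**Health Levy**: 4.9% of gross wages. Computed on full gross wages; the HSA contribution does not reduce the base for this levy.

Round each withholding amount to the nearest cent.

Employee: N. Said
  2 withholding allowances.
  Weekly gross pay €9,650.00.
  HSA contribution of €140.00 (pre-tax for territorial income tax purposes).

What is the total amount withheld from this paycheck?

€1,833.12

Territorial Income Tax: taxable = €9,650.00 − €140.00 − 2×€195.00 = €9,120.00
  €617.79 + 21.71% × (€9,120.00 − €5,700.00) = €617.79 + 21.71% × €3,420.00 = €1,360.27
Health Levy: 4.9% × €9,650.00 = €472.85
Total: €1,360.27 + €472.85 = €1,833.12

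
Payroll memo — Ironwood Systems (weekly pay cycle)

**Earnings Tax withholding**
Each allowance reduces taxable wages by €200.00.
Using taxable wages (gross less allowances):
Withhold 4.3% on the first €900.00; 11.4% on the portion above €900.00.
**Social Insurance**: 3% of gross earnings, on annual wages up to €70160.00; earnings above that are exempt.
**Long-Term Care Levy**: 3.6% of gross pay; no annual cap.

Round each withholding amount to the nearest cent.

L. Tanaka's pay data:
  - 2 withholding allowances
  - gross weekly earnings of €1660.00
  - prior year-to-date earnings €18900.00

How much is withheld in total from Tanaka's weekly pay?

Earnings Tax: taxable = €1660.00 − 2×€200.00 = €1260.00
  €38.70 + 11.4% × (€1260.00 − €900.00) = €38.70 + 11.4% × €360.00 = €79.74
Social Insurance: 3% × €1660.00 = €49.80
Long-Term Care Levy: 3.6% × €1660.00 = €59.76
Total: €79.74 + €49.80 + €59.76 = €189.30

€189.30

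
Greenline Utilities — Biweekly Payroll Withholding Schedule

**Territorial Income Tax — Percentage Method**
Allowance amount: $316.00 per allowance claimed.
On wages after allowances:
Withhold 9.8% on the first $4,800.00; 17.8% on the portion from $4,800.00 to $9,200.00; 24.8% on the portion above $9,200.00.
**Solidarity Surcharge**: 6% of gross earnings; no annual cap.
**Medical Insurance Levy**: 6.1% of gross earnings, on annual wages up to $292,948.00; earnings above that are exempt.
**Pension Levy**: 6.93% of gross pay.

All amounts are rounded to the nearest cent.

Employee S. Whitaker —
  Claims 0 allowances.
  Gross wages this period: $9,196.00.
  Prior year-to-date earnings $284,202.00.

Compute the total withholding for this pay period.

Territorial Income Tax: taxable = $9,196.00
  $470.40 + 17.8% × ($9,196.00 − $4,800.00) = $470.40 + 17.8% × $4,396.00 = $1,252.89
Solidarity Surcharge: 6% × $9,196.00 = $551.76
Medical Insurance Levy: cap $292,948.00 − YTD $284,202.00 = $8,746.00 subject; 6.1% × $8,746.00 = $533.51
Pension Levy: 6.93% × $9,196.00 = $637.28
Total: $1,252.89 + $551.76 + $533.51 + $637.28 = $2,975.44

$2,975.44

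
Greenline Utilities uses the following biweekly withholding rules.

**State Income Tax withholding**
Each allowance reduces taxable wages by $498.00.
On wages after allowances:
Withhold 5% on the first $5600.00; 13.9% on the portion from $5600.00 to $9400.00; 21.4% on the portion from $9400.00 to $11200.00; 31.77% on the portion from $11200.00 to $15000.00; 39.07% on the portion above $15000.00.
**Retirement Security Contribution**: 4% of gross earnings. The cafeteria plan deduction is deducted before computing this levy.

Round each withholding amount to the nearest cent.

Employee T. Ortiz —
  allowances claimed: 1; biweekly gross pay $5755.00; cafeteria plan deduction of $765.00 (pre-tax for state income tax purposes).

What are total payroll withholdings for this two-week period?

State Income Tax: taxable = $5755.00 − $765.00 − 1×$498.00 = $4492.00
  5% × $4492.00 = $224.60
Retirement Security Contribution: 4% × $4990.00 = $199.60
Total: $224.60 + $199.60 = $424.20

$424.20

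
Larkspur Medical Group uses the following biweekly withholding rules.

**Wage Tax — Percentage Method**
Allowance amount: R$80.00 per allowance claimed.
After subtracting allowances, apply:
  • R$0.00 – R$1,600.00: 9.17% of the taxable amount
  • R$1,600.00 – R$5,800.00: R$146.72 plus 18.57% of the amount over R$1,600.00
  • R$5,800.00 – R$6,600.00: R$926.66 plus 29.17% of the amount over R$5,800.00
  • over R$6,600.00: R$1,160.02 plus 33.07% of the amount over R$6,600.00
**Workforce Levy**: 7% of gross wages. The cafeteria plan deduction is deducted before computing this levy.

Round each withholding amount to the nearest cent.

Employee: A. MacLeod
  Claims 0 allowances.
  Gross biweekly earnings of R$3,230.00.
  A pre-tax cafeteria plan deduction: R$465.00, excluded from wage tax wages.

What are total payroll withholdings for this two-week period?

Wage Tax: taxable = R$3,230.00 − R$465.00 = R$2,765.00
  R$146.72 + 18.57% × (R$2,765.00 − R$1,600.00) = R$146.72 + 18.57% × R$1,165.00 = R$363.06
Workforce Levy: 7% × R$2,765.00 = R$193.55
Total: R$363.06 + R$193.55 = R$556.61

R$556.61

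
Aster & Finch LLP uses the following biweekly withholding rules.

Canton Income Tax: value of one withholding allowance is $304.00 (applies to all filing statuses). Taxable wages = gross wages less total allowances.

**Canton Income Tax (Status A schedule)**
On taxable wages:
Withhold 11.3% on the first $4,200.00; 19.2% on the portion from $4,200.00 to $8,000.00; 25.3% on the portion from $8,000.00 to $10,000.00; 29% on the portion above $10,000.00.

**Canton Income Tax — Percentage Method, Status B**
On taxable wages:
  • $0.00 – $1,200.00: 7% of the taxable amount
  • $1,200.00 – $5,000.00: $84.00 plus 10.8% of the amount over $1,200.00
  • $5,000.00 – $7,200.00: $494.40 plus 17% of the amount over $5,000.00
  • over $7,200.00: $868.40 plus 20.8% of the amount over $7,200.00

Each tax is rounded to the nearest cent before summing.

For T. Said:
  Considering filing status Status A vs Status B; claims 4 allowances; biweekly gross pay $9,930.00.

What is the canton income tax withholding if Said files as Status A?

$1,384.84

Canton Income Tax (Status A): taxable = $9,930.00 − 4×$304.00 = $8,714.00
  $1,204.20 + 25.3% × ($8,714.00 − $8,000.00) = $1,204.20 + 25.3% × $714.00 = $1,384.84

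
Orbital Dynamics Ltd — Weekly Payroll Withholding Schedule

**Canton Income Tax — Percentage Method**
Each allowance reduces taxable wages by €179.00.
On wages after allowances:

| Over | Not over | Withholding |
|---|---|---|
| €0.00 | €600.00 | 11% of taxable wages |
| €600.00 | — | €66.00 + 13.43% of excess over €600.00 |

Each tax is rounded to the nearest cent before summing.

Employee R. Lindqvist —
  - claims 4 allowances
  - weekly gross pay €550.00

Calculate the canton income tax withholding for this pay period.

Canton Income Tax: taxable = €550.00 − 4×€179.00 = €-166.00
  Taxable ≤ 0 → €0.00

€0.00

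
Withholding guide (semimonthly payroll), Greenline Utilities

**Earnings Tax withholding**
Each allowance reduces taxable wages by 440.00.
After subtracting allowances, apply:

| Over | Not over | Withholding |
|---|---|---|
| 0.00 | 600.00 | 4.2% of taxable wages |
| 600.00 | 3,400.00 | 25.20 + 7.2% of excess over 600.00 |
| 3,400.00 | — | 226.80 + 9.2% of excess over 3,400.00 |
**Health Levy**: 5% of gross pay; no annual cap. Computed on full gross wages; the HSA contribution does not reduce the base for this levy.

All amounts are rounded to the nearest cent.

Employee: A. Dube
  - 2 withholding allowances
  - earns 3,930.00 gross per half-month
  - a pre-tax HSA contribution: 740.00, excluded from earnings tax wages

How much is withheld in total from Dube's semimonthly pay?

Earnings Tax: taxable = 3,930.00 − 740.00 − 2×440.00 = 2,310.00
  25.20 + 7.2% × (2,310.00 − 600.00) = 25.20 + 7.2% × 1,710.00 = 148.32
Health Levy: 5% × 3,930.00 = 196.50
Total: 148.32 + 196.50 = 344.82

344.82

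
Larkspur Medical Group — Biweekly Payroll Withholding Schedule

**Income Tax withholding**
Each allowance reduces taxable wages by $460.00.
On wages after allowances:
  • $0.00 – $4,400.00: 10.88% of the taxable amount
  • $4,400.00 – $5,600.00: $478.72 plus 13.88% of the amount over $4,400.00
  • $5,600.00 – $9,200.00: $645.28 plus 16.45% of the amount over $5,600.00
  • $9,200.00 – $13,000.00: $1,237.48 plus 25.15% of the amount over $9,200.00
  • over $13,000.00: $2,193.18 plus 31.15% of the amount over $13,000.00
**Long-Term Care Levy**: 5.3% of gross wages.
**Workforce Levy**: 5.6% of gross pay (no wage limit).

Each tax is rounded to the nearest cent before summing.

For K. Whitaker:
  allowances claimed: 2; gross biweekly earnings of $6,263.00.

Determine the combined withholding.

$1,292.28

Income Tax: taxable = $6,263.00 − 2×$460.00 = $5,343.00
  $478.72 + 13.88% × ($5,343.00 − $4,400.00) = $478.72 + 13.88% × $943.00 = $609.61
Long-Term Care Levy: 5.3% × $6,263.00 = $331.94
Workforce Levy: 5.6% × $6,263.00 = $350.73
Total: $609.61 + $331.94 + $350.73 = $1,292.28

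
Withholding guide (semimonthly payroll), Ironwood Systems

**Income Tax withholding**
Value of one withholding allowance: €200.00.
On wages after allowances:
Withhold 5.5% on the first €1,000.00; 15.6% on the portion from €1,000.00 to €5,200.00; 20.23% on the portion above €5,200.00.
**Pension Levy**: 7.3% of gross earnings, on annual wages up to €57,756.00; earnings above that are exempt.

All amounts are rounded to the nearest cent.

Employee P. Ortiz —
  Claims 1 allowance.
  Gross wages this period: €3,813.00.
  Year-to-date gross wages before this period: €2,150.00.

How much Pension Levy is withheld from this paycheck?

Pension Levy: 7.3% × €3,813.00 = €278.35

€278.35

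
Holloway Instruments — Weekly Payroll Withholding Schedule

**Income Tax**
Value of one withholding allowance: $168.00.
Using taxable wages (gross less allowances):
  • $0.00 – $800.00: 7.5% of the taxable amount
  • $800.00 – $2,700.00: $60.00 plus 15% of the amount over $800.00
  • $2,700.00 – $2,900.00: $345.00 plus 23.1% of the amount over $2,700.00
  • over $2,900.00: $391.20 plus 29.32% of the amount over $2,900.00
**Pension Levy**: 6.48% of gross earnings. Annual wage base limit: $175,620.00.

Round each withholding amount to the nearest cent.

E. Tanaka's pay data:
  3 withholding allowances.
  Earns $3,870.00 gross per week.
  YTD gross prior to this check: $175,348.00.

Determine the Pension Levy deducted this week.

Pension Levy: cap $175,620.00 − YTD $175,348.00 = $272.00 subject; 6.48% × $272.00 = $17.63

$17.63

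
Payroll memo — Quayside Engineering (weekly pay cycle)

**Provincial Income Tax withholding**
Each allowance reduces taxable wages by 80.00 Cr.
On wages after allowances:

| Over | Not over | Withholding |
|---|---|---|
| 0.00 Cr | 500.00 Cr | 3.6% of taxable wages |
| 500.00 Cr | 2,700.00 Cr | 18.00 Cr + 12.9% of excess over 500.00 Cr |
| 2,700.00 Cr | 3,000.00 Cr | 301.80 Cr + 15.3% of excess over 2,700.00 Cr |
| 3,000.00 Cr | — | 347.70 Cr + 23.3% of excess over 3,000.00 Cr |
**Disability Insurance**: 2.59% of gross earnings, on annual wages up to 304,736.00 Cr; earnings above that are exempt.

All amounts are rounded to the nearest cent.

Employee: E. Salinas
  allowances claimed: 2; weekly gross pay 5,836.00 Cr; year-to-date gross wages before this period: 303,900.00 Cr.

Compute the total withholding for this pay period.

Provincial Income Tax: taxable = 5,836.00 Cr − 2×80.00 Cr = 5,676.00 Cr
  347.70 Cr + 23.3% × (5,676.00 Cr − 3,000.00 Cr) = 347.70 Cr + 23.3% × 2,676.00 Cr = 971.21 Cr
Disability Insurance: cap 304,736.00 Cr − YTD 303,900.00 Cr = 836.00 Cr subject; 2.59% × 836.00 Cr = 21.65 Cr
Total: 971.21 Cr + 21.65 Cr = 992.86 Cr

992.86 Cr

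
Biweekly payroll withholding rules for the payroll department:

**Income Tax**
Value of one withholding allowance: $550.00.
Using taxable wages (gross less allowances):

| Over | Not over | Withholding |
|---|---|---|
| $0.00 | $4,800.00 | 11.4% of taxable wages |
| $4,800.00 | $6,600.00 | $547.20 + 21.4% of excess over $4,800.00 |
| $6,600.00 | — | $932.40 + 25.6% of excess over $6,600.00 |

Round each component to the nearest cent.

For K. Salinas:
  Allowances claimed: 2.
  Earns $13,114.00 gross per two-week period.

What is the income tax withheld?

$2,318.38

Income Tax: taxable = $13,114.00 − 2×$550.00 = $12,014.00
  $932.40 + 25.6% × ($12,014.00 − $6,600.00) = $932.40 + 25.6% × $5,414.00 = $2,318.38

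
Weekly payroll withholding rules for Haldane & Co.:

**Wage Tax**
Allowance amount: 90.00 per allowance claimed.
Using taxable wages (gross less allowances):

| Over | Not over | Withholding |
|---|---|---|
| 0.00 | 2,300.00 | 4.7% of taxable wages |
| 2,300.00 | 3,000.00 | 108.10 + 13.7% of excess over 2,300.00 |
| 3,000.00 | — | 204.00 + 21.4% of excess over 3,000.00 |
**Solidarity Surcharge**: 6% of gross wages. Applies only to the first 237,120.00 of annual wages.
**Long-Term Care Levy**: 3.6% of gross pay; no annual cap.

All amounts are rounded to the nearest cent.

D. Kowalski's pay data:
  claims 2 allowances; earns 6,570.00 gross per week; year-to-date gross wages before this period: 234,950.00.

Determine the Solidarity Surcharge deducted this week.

130.20

Solidarity Surcharge: cap 237,120.00 − YTD 234,950.00 = 2,170.00 subject; 6% × 2,170.00 = 130.20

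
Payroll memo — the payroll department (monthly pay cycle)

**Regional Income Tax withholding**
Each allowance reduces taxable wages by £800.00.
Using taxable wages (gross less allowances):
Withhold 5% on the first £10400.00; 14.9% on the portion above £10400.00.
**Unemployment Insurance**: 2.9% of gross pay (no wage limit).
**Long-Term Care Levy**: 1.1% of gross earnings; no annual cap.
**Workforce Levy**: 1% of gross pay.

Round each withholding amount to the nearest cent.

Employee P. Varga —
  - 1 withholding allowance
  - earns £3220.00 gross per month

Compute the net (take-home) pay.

Regional Income Tax: taxable = £3220.00 − 1×£800.00 = £2420.00
  5% × £2420.00 = £121.00
Unemployment Insurance: 2.9% × £3220.00 = £93.38
Long-Term Care Levy: 1.1% × £3220.00 = £35.42
Workforce Levy: 1% × £3220.00 = £32.20
Total withheld: £121.00 + £93.38 + £35.42 + £32.20 = £282.00
Net pay: £3220.00 − £282.00 = £2938.00

£2938.00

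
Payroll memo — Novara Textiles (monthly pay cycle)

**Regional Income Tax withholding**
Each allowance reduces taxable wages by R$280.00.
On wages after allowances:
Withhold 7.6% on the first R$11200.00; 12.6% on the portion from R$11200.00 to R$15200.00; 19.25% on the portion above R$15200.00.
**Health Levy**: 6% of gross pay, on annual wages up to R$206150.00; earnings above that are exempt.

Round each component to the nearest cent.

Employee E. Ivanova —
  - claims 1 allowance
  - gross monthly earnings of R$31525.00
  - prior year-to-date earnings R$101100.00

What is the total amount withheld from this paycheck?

R$6335.36

Regional Income Tax: taxable = R$31525.00 − 1×R$280.00 = R$31245.00
  R$1355.20 + 19.25% × (R$31245.00 − R$15200.00) = R$1355.20 + 19.25% × R$16045.00 = R$4443.86
Health Levy: 6% × R$31525.00 = R$1891.50
Total: R$4443.86 + R$1891.50 = R$6335.36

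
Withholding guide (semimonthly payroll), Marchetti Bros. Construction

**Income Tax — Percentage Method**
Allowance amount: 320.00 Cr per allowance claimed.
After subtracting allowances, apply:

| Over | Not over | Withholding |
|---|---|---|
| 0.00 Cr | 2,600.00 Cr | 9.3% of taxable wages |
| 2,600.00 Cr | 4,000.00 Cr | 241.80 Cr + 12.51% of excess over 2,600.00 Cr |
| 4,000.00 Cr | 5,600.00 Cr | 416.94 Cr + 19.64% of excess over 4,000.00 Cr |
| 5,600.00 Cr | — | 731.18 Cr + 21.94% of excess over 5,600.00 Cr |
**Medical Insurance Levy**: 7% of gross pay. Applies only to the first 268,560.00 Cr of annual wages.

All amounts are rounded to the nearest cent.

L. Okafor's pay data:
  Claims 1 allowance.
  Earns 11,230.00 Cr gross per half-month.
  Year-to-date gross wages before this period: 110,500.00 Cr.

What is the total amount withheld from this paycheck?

Income Tax: taxable = 11,230.00 Cr − 1×320.00 Cr = 10,910.00 Cr
  731.18 Cr + 21.94% × (10,910.00 Cr − 5,600.00 Cr) = 731.18 Cr + 21.94% × 5,310.00 Cr = 1,896.19 Cr
Medical Insurance Levy: 7% × 11,230.00 Cr = 786.10 Cr
Total: 1,896.19 Cr + 786.10 Cr = 2,682.29 Cr

2,682.29 Cr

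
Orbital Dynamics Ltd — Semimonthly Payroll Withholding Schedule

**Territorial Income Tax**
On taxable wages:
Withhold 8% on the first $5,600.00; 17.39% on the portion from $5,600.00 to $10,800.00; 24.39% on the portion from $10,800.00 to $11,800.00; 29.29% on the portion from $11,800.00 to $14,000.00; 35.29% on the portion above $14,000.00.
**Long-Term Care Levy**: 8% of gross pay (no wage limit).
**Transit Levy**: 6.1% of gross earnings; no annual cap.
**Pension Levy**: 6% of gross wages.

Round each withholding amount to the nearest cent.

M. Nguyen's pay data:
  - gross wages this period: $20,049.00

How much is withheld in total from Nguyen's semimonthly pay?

$8,405.10

Territorial Income Tax: taxable = $20,049.00
  $2,240.56 + 35.29% × ($20,049.00 − $14,000.00) = $2,240.56 + 35.29% × $6,049.00 = $4,375.25
Long-Term Care Levy: 8% × $20,049.00 = $1,603.92
Transit Levy: 6.1% × $20,049.00 = $1,222.99
Pension Levy: 6% × $20,049.00 = $1,202.94
Total: $4,375.25 + $1,603.92 + $1,222.99 + $1,202.94 = $8,405.10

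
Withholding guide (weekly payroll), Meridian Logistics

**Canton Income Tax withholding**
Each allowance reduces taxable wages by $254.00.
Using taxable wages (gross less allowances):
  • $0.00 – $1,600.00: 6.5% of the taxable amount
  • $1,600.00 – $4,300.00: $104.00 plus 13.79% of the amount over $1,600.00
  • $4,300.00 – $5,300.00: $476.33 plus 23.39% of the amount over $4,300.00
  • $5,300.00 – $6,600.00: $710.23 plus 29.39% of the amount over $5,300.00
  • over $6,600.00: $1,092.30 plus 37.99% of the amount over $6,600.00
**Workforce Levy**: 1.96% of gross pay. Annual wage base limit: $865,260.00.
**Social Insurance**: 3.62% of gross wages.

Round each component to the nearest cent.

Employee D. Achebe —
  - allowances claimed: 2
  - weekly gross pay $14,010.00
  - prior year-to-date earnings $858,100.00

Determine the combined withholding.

$4,361.87

Canton Income Tax: taxable = $14,010.00 − 2×$254.00 = $13,502.00
  $1,092.30 + 37.99% × ($13,502.00 − $6,600.00) = $1,092.30 + 37.99% × $6,902.00 = $3,714.37
Workforce Levy: cap $865,260.00 − YTD $858,100.00 = $7,160.00 subject; 1.96% × $7,160.00 = $140.34
Social Insurance: 3.62% × $14,010.00 = $507.16
Total: $3,714.37 + $140.34 + $507.16 = $4,361.87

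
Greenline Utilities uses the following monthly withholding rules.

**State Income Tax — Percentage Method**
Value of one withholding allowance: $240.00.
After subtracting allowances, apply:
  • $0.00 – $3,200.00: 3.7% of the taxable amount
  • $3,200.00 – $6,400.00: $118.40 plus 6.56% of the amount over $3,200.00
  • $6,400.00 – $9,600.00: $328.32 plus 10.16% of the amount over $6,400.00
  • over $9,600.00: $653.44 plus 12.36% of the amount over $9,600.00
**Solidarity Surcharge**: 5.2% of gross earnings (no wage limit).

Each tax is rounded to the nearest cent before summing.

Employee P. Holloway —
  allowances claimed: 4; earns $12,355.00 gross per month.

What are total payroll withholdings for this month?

State Income Tax: taxable = $12,355.00 − 4×$240.00 = $11,395.00
  $653.44 + 12.36% × ($11,395.00 − $9,600.00) = $653.44 + 12.36% × $1,795.00 = $875.30
Solidarity Surcharge: 5.2% × $12,355.00 = $642.46
Total: $875.30 + $642.46 = $1,517.76

$1,517.76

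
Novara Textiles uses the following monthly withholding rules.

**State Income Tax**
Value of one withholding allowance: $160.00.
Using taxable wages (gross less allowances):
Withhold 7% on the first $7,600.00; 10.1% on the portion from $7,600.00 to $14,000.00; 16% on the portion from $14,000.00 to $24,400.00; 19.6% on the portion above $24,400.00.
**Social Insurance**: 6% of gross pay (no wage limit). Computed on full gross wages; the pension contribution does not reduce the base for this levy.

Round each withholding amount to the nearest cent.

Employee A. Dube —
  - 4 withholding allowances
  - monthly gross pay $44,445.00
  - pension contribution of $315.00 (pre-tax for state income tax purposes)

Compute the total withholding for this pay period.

State Income Tax: taxable = $44,445.00 − $315.00 − 4×$160.00 = $43,490.00
  $2,842.40 + 19.6% × ($43,490.00 − $24,400.00) = $2,842.40 + 19.6% × $19,090.00 = $6,584.04
Social Insurance: 6% × $44,445.00 = $2,666.70
Total: $6,584.04 + $2,666.70 = $9,250.74

$9,250.74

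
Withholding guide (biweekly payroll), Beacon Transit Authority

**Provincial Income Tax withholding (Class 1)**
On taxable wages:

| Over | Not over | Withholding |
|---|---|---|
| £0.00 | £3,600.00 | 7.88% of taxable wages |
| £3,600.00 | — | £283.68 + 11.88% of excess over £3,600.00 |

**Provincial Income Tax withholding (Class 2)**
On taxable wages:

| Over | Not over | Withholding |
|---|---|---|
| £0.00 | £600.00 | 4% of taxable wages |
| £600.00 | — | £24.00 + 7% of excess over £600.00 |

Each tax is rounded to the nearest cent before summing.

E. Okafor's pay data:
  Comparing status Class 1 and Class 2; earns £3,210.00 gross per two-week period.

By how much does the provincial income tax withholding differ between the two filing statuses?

£46.25

Provincial Income Tax (Class 1): taxable = £3,210.00
  7.88% × £3,210.00 = £252.95
Provincial Income Tax (Class 2): taxable = £3,210.00
  £24.00 + 7% × (£3,210.00 − £600.00) = £24.00 + 7% × £2,610.00 = £206.70
Difference: |£252.95 − £206.70| = £46.25 (higher under Class 1)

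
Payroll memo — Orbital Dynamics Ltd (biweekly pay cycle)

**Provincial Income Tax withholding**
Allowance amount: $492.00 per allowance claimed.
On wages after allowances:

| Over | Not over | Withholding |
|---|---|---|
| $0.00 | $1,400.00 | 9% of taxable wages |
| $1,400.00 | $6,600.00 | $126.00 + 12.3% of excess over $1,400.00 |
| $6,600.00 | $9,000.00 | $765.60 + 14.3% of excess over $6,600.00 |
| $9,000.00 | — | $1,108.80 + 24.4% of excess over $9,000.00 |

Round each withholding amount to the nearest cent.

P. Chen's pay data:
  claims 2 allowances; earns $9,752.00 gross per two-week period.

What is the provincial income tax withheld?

$1,075.62

Provincial Income Tax: taxable = $9,752.00 − 2×$492.00 = $8,768.00
  $765.60 + 14.3% × ($8,768.00 − $6,600.00) = $765.60 + 14.3% × $2,168.00 = $1,075.62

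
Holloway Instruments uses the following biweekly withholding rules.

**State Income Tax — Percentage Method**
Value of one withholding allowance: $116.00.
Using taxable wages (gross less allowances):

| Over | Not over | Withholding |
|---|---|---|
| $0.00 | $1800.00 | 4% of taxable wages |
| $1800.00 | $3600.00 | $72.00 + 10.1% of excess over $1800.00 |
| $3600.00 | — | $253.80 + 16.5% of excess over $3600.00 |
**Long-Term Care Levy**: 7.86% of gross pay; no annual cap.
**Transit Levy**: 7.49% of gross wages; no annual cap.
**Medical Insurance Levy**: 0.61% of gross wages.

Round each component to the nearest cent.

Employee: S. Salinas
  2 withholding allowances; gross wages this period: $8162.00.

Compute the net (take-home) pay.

State Income Tax: taxable = $8162.00 − 2×$116.00 = $7930.00
  $253.80 + 16.5% × ($7930.00 − $3600.00) = $253.80 + 16.5% × $4330.00 = $968.25
Long-Term Care Levy: 7.86% × $8162.00 = $641.53
Transit Levy: 7.49% × $8162.00 = $611.33
Medical Insurance Levy: 0.61% × $8162.00 = $49.79
Total withheld: $968.25 + $641.53 + $611.33 + $49.79 = $2270.90
Net pay: $8162.00 − $2270.90 = $5891.10

$5891.10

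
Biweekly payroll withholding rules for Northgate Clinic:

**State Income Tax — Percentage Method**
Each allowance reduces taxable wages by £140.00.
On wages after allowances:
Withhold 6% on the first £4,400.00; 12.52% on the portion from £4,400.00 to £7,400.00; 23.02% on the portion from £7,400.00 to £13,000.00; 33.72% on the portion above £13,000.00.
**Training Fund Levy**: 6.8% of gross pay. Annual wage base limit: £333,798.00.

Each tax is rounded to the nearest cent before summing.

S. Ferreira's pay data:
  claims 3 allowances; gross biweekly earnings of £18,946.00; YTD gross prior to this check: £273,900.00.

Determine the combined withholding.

State Income Tax: taxable = £18,946.00 − 3×£140.00 = £18,526.00
  £1,928.72 + 33.72% × (£18,526.00 − £13,000.00) = £1,928.72 + 33.72% × £5,526.00 = £3,792.09
Training Fund Levy: 6.8% × £18,946.00 = £1,288.33
Total: £3,792.09 + £1,288.33 = £5,080.42

£5,080.42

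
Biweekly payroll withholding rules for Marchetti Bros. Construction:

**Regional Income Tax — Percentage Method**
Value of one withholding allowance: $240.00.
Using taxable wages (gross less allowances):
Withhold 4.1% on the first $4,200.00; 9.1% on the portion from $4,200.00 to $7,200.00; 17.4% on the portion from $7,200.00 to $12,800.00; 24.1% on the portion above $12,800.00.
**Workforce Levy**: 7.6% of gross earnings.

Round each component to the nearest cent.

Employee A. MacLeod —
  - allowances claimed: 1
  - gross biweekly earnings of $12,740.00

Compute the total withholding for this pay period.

$2,335.64

Regional Income Tax: taxable = $12,740.00 − 1×$240.00 = $12,500.00
  $445.20 + 17.4% × ($12,500.00 − $7,200.00) = $445.20 + 17.4% × $5,300.00 = $1,367.40
Workforce Levy: 7.6% × $12,740.00 = $968.24
Total: $1,367.40 + $968.24 = $2,335.64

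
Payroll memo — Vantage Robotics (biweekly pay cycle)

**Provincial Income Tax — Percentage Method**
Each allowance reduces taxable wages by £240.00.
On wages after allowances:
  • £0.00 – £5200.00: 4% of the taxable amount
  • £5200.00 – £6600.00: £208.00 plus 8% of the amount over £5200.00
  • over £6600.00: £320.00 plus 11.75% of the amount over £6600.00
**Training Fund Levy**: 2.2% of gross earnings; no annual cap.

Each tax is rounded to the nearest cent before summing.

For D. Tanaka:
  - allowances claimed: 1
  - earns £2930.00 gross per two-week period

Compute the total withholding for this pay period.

£172.06

Provincial Income Tax: taxable = £2930.00 − 1×£240.00 = £2690.00
  4% × £2690.00 = £107.60
Training Fund Levy: 2.2% × £2930.00 = £64.46
Total: £107.60 + £64.46 = £172.06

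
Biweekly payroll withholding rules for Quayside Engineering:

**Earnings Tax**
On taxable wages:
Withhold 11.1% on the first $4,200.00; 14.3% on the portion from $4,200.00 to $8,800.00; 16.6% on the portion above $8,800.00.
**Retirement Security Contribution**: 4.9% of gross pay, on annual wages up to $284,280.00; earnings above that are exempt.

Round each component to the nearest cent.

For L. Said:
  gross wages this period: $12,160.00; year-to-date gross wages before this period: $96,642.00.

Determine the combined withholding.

Earnings Tax: taxable = $12,160.00
  $1,124.00 + 16.6% × ($12,160.00 − $8,800.00) = $1,124.00 + 16.6% × $3,360.00 = $1,681.76
Retirement Security Contribution: 4.9% × $12,160.00 = $595.84
Total: $1,681.76 + $595.84 = $2,277.60

$2,277.60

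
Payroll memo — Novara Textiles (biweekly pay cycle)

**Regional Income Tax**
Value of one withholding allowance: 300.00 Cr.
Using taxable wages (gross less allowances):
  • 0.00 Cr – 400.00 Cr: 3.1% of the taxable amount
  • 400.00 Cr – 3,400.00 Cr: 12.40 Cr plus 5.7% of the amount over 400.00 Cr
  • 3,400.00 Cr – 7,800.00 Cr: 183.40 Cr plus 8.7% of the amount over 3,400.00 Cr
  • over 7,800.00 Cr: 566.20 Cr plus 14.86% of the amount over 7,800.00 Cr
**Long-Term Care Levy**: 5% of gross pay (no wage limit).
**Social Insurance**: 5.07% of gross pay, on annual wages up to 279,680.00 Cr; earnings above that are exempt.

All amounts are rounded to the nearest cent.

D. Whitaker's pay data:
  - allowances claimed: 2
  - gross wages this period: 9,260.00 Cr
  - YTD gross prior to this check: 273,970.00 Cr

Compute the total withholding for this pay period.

Regional Income Tax: taxable = 9,260.00 Cr − 2×300.00 Cr = 8,660.00 Cr
  566.20 Cr + 14.86% × (8,660.00 Cr − 7,800.00 Cr) = 566.20 Cr + 14.86% × 860.00 Cr = 694.00 Cr
Long-Term Care Levy: 5% × 9,260.00 Cr = 463.00 Cr
Social Insurance: cap 279,680.00 Cr − YTD 273,970.00 Cr = 5,710.00 Cr subject; 5.07% × 5,710.00 Cr = 289.50 Cr
Total: 694.00 Cr + 463.00 Cr + 289.50 Cr = 1,446.50 Cr

1,446.50 Cr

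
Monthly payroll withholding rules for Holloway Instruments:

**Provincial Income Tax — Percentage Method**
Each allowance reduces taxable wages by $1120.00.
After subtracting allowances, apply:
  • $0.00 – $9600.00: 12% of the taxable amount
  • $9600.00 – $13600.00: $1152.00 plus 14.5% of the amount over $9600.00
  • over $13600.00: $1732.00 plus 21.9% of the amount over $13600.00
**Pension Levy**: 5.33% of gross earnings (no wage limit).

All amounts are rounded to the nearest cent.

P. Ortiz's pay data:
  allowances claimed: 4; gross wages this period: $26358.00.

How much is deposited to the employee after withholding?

Provincial Income Tax: taxable = $26358.00 − 4×$1120.00 = $21878.00
  $1732.00 + 21.9% × ($21878.00 − $13600.00) = $1732.00 + 21.9% × $8278.00 = $3544.88
Pension Levy: 5.33% × $26358.00 = $1404.88
Total withheld: $3544.88 + $1404.88 = $4949.76
Net pay: $26358.00 − $4949.76 = $21408.24

$21408.24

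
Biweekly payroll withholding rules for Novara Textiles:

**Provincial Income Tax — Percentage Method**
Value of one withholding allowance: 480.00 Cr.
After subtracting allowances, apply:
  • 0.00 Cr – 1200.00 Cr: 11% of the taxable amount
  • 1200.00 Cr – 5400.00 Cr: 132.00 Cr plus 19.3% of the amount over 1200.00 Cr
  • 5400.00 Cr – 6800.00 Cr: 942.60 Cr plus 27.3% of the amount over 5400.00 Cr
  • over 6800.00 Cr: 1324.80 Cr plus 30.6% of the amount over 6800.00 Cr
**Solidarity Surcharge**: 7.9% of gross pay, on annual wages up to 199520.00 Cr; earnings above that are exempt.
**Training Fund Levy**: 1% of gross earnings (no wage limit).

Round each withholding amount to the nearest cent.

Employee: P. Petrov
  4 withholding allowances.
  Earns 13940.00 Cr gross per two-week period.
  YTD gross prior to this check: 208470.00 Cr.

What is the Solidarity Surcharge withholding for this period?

0.00 Cr

Solidarity Surcharge: YTD 208470.00 Cr ≥ cap 199520.00 Cr → 0.00 Cr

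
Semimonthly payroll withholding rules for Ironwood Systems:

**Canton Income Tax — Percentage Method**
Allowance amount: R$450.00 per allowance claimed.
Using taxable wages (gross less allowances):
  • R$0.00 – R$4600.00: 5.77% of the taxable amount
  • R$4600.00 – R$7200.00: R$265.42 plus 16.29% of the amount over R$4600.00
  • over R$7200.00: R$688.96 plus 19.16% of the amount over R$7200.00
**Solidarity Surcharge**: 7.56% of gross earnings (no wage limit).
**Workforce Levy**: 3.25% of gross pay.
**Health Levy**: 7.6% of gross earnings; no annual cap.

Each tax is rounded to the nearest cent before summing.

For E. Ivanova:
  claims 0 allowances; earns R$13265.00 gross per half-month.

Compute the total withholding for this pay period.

Canton Income Tax: taxable = R$13265.00
  R$688.96 + 19.16% × (R$13265.00 − R$7200.00) = R$688.96 + 19.16% × R$6065.00 = R$1851.01
Solidarity Surcharge: 7.56% × R$13265.00 = R$1002.83
Workforce Levy: 3.25% × R$13265.00 = R$431.11
Health Levy: 7.6% × R$13265.00 = R$1008.14
Total: R$1851.01 + R$1002.83 + R$431.11 + R$1008.14 = R$4293.09

R$4293.09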